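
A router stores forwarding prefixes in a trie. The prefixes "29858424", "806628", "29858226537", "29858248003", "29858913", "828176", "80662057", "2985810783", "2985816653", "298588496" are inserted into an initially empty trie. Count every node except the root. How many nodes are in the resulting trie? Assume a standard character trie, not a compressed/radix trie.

49

Insert word by word; a character creates a node only if that edge doesn't already exist:
  "29858424" → 8 new (2, 9, 8, 5, 8, 4, 2, 4)
  "806628" → 6 new (8, 0, 6, 6, 2, 8)
  "29858226537" → prefix "29858" already present; 6 new (2, 2, 6, 5, 3, 7)
  "29858248003" → prefix "298582" already present; 5 new (4, 8, 0, 0, 3)
  "29858913" → prefix "29858" already present; 3 new (9, 1, 3)
  "828176" → prefix "8" already present; 5 new (2, 8, 1, 7, 6)
  "80662057" → prefix "80662" already present; 3 new (0, 5, 7)
  "2985810783" → prefix "29858" already present; 5 new (1, 0, 7, 8, 3)
  "2985816653" → prefix "298581" already present; 4 new (6, 6, 5, 3)
  "298588496" → prefix "29858" already present; 4 new (8, 4, 9, 6)
Total nodes = 8 + 6 + 6 + 5 + 3 + 5 + 3 + 5 + 4 + 4 = 49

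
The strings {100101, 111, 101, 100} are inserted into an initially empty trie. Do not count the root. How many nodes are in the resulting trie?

Count nodes per top-level branch (shared prefixes stored once):
  '1'-branch (100, 100101, 101, 111): 9 nodes
Sum: 9

9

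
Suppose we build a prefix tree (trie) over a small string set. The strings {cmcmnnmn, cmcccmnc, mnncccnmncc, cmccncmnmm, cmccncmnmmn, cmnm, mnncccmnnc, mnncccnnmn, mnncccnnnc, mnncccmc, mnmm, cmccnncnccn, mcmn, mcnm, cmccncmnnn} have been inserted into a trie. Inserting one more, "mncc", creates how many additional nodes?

2

Walking "mncc" from the root, the first 2 characters ("mn") follow existing edges; "c" is the first miss.
Each of the 2 remaining characters creates one node.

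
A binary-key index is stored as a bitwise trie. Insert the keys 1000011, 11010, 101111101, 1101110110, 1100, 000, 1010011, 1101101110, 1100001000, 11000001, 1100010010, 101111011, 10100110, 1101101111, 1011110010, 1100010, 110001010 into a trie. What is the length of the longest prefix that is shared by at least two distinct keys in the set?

9

Look for the deepest trie node that still has at least two words in its subtree.
"1101101110" and "1101101111" agree on "110110111" (9 characters) before diverging; nothing deeper is shared.
Longest shared-prefix length: 9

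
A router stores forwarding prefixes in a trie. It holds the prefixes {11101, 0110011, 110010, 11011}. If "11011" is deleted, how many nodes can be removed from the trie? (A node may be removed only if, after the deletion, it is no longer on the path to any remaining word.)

2

Walk "11011" from the leaf back toward the root, removing each node that no remaining word uses.
The suffix "11" (2 nodes) is used only by "11011"; the node for "110" still has the child "0", so pruning stops there.
Nodes removed: 2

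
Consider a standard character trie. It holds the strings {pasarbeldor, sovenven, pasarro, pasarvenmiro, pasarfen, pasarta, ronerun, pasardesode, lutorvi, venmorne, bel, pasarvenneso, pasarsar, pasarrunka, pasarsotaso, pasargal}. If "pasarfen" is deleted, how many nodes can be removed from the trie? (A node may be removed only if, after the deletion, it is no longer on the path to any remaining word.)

A node on "pasarfen"'s path can go only if nothing else ends at it or branches off below it.
The suffix "fen" (3 nodes) is used only by "pasarfen"; the node for "pasar" still has the child "b", so pruning stops there.
Nodes removed: 3

3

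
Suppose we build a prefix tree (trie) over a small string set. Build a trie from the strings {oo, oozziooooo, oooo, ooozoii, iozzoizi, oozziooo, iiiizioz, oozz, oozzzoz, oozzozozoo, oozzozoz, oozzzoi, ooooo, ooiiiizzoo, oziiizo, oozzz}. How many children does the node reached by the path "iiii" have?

1

Walk "iiii" from the root, arriving at one node.
Characters that immediately follow "iiii" among the stored strings: {z}.
That node has 1 child edge.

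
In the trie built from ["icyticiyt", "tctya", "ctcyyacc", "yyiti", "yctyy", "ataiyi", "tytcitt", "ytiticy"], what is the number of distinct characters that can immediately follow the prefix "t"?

Walk "t" from the root, arriving at one node.
Characters that immediately follow "t" among the stored strings: {c, y}.
That node has 2 child edges.

2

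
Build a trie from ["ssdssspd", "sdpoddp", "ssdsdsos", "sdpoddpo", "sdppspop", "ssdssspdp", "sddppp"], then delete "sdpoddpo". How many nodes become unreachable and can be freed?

Walk "sdpoddpo" from the leaf back toward the root, removing each node that no remaining word uses.
The suffix "o" (1 node) is used only by "sdpoddpo"; "sdpoddp" is itself a stored word, so pruning stops there.
Nodes removed: 1

1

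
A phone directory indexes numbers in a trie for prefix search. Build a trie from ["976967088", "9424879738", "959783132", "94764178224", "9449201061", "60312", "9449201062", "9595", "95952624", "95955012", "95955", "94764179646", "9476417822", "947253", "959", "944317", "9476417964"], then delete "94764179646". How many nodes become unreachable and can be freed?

After clearing the end-marker at "94764179646", prune upward until reaching a node still needed by another word.
The suffix "6" (1 node) is used only by "94764179646"; "9476417964" is itself a stored word, so pruning stops there.
Nodes removed: 1

1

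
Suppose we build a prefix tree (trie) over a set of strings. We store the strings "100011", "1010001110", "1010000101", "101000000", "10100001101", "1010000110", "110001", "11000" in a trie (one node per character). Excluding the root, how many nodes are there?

Insert word by word; a character creates a node only if that edge doesn't already exist:
  "100011" → 6 new (1, 0, 0, 0, 1, 1)
  "1010001110" → prefix "10" already present; 8 new (1, 0, 0, 0, 1, 1, 1, 0)
  "1010000101" → prefix "101000" already present; 4 new (0, 1, 0, 1)
  "101000000" → prefix "1010000" already present; 2 new (0, 0)
  "10100001101" → prefix "10100001" already present; 3 new (1, 0, 1)
  "1010000110" → prefix "1010000110" already present; 0 new (none)
  "110001" → prefix "1" already present; 5 new (1, 0, 0, 0, 1)
  "11000" → prefix "11000" already present; 0 new (none)
Total nodes = 6 + 8 + 4 + 2 + 3 + 0 + 5 + 0 = 28

28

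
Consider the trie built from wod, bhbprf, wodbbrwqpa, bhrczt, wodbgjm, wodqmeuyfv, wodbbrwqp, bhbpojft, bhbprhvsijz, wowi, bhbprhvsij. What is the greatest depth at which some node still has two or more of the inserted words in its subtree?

Equivalently: take the maximum, over all pairs, of their longest common prefix length.
"bhbprhvsij" and "bhbprhvsijz" agree on "bhbprhvsij" (10 characters) before diverging; nothing deeper is shared.
Longest shared-prefix length: 10

10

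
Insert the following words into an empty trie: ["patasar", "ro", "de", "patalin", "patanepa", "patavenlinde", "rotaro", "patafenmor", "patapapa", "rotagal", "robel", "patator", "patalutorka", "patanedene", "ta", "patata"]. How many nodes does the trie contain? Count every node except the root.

62

Trace insertions, counting only characters that open a new branch:
  "patasar" → 7 new (p, a, t, a, s, a, r)
  "ro" → 2 new (r, o)
  "de" → 2 new (d, e)
  "patalin" → prefix "pata" already present; 3 new (l, i, n)
  "patanepa" → prefix "pata" already present; 4 new (n, e, p, a)
  "patavenlinde" → prefix "pata" already present; 8 new (v, e, n, l, i, n, d, e)
  "rotaro" → prefix "ro" already present; 4 new (t, a, r, o)
  "patafenmor" → prefix "pata" already present; 6 new (f, e, n, m, o, r)
  "patapapa" → prefix "pata" already present; 4 new (p, a, p, a)
  "rotagal" → prefix "rota" already present; 3 new (g, a, l)
  "robel" → prefix "ro" already present; 3 new (b, e, l)
  "patator" → prefix "pata" already present; 3 new (t, o, r)
  "patalutorka" → prefix "patal" already present; 6 new (u, t, o, r, k, a)
  "patanedene" → prefix "patane" already present; 4 new (d, e, n, e)
  "ta" → 2 new (t, a)
  "patata" → prefix "patat" already present; 1 new (a)
Total nodes = 7 + 2 + 2 + 3 + 4 + 8 + 4 + 6 + 4 + 3 + 3 + 3 + 6 + 4 + 2 + 1 = 62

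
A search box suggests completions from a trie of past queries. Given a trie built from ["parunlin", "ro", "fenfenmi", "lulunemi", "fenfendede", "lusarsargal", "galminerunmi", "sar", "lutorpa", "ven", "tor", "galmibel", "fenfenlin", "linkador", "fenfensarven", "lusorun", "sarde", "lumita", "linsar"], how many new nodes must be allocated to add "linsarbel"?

3

The longest prefix of "linsarbel" already in the trie is "linsar" (length 6).
New nodes needed: |"linsarbel"| − 6 = 9 − 6 = 3.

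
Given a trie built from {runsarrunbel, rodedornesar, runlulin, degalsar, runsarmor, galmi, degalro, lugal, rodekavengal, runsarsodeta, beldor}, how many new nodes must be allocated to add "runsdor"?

Walking "runsdor" from the root, the first 4 characters ("runs") follow existing edges; "d" is the first miss.
New nodes needed: |"runsdor"| − 4 = 7 − 4 = 3.

3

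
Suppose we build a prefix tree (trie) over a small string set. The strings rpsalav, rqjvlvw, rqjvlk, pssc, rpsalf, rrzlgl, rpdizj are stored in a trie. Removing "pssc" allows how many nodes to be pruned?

Walk "pssc" from the leaf back toward the root, removing each node that no remaining word uses.
No other word shares any prefix with "pssc", so all 4 of its nodes go.
Nodes removed: 4

4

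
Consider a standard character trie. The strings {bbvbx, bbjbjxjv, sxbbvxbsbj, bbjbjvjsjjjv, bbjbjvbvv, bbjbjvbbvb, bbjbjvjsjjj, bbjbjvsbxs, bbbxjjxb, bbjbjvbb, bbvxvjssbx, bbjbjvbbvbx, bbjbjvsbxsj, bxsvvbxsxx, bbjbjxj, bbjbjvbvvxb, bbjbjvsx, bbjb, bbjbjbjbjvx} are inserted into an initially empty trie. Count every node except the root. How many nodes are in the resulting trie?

Count nodes per top-level branch (shared prefixes stored once):
  'b'-branch (bbbxjjxb, bbjb, bbjbjbjbjvx, bbjbjvbb, bbjbjvbbvb, bbjbjvbbvbx, bbjbjvbvv, bbjbjvbvvxb, bbjbjvjsjjj, bbjbjvjsjjjv, bbjbjvsbxs, bbjbjvsbxsj, bbjbjvsx, bbjbjxj, bbjbjxjv, bbvbx, bbvxvjssbx, bxsvvbxsxx): 61 nodes
  's'-branch (sxbbvxbsbj): 10 nodes
Sum: 71

71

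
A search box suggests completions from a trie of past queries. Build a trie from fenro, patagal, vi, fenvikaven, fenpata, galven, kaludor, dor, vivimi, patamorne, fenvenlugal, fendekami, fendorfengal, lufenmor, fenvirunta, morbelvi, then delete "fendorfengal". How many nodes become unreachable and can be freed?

After clearing the end-marker at "fendorfengal", prune upward until reaching a node still needed by another word.
The suffix "orfengal" (8 nodes) is used only by "fendorfengal"; the node for "fend" still has the child "e", so pruning stops there.
Nodes removed: 8

8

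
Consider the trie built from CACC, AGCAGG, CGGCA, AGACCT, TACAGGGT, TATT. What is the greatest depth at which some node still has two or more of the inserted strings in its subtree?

2

The deepest shared node is where two words last agree before diverging.
e.g. "AGACCT" and "AGCAGG" share the prefix "AG" of length 2; no pair shares a longer one.
Longest shared-prefix length: 2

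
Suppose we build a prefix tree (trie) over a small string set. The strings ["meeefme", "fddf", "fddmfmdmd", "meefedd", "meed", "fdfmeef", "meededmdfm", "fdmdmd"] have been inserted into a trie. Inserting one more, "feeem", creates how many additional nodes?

4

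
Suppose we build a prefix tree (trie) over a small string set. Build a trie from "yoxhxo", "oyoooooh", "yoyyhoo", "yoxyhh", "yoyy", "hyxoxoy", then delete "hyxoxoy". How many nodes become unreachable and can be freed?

7

A node on "hyxoxoy"'s path can go only if nothing else ends at it or branches off below it.
No other word shares any prefix with "hyxoxoy", so all 7 of its nodes go.
Nodes removed: 7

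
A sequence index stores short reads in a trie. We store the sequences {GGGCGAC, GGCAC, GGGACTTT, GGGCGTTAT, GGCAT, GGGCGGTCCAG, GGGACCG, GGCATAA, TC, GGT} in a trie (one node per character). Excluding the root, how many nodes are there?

Trace insertions, counting only characters that open a new branch:
  "GGGCGAC" → 7 new (G, G, G, C, G, A, C)
  "GGCAC" → prefix "GG" already present; 3 new (C, A, C)
  "GGGACTTT" → prefix "GGG" already present; 5 new (A, C, T, T, T)
  "GGGCGTTAT" → prefix "GGGCG" already present; 4 new (T, T, A, T)
  "GGCAT" → prefix "GGCA" already present; 1 new (T)
  "GGGCGGTCCAG" → prefix "GGGCG" already present; 6 new (G, T, C, C, A, G)
  "GGGACCG" → prefix "GGGAC" already present; 2 new (C, G)
  "GGCATAA" → prefix "GGCAT" already present; 2 new (A, A)
  "TC" → 2 new (T, C)
  "GGT" → prefix "GG" already present; 1 new (T)
Total nodes = 7 + 3 + 5 + 4 + 1 + 6 + 2 + 2 + 2 + 1 = 33

33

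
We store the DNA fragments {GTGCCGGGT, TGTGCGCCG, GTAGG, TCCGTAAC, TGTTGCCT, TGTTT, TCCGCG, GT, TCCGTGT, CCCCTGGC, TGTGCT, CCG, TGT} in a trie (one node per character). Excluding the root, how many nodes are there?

48

Insert word by word; a character creates a node only if that edge doesn't already exist:
  "GTGCCGGGT" → 9 new (G, T, G, C, C, G, G, G, T)
  "TGTGCGCCG" → 9 new (T, G, T, G, C, G, C, C, G)
  "GTAGG" → prefix "GT" already present; 3 new (A, G, G)
  "TCCGTAAC" → prefix "T" already present; 7 new (C, C, G, T, A, A, C)
  "TGTTGCCT" → prefix "TGT" already present; 5 new (T, G, C, C, T)
  "TGTTT" → prefix "TGTT" already present; 1 new (T)
  "TCCGCG" → prefix "TCCG" already present; 2 new (C, G)
  "GT" → prefix "GT" already present; 0 new (none)
  "TCCGTGT" → prefix "TCCGT" already present; 2 new (G, T)
  "CCCCTGGC" → 8 new (C, C, C, C, T, G, G, C)
  "TGTGCT" → prefix "TGTGC" already present; 1 new (T)
  "CCG" → prefix "CC" already present; 1 new (G)
  "TGT" → prefix "TGT" already present; 0 new (none)
Total nodes = 9 + 9 + 3 + 7 + 5 + 1 + 2 + 0 + 2 + 8 + 1 + 1 + 0 = 48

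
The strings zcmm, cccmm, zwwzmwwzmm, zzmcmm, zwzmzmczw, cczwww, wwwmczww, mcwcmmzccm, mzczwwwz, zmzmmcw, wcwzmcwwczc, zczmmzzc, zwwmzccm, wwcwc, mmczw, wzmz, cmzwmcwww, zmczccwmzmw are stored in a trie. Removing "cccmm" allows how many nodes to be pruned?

3

After clearing the end-marker at "cccmm", prune upward until reaching a node still needed by another word.
The suffix "cmm" (3 nodes) is used only by "cccmm"; the node for "cc" still has the child "z", so pruning stops there.
Nodes removed: 3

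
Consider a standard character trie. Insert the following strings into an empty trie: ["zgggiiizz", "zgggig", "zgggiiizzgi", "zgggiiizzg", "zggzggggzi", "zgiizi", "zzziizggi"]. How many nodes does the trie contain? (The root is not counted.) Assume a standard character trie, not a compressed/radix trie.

Trace insertions, counting only characters that open a new branch:
  "zgggiiizz" → 9 new (z, g, g, g, i, i, i, z, z)
  "zgggig" → prefix "zgggi" already present; 1 new (g)
  "zgggiiizzgi" → prefix "zgggiiizz" already present; 2 new (g, i)
  "zgggiiizzg" → prefix "zgggiiizzg" already present; 0 new (none)
  "zggzggggzi" → prefix "zgg" already present; 7 new (z, g, g, g, g, z, i)
  "zgiizi" → prefix "zg" already present; 4 new (i, i, z, i)
  "zzziizggi" → prefix "z" already present; 8 new (z, z, i, i, z, g, g, i)
Total nodes = 9 + 1 + 2 + 0 + 7 + 4 + 8 = 31

31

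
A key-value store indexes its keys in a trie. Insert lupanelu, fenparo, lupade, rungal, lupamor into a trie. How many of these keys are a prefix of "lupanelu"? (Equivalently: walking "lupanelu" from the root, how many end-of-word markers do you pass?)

Check each prefix of "lupanelu" against the stored set — each match is an end-marker on the path.
Prefixes of the query that are stored words: "lupanelu"
Count: 1

1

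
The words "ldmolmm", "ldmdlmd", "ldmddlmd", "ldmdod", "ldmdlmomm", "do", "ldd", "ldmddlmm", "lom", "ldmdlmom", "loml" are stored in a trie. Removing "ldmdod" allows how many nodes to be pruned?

Walk "ldmdod" from the leaf back toward the root, removing each node that no remaining word uses.
The suffix "od" (2 nodes) is used only by "ldmdod"; the node for "ldmd" still has the child "l", so pruning stops there.
Nodes removed: 2

2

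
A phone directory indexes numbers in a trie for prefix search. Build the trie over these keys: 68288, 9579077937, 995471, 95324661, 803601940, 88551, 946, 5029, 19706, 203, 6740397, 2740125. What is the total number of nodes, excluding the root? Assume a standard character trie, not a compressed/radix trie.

Insert word by word; a character creates a node only if that edge doesn't already exist:
  "68288" → 5 new (6, 8, 2, 8, 8)
  "9579077937" → 10 new (9, 5, 7, 9, 0, 7, 7, 9, 3, 7)
  "995471" → prefix "9" already present; 5 new (9, 5, 4, 7, 1)
  "95324661" → prefix "95" already present; 6 new (3, 2, 4, 6, 6, 1)
  "803601940" → 9 new (8, 0, 3, 6, 0, 1, 9, 4, 0)
  "88551" → prefix "8" already present; 4 new (8, 5, 5, 1)
  "946" → prefix "9" already present; 2 new (4, 6)
  "5029" → 4 new (5, 0, 2, 9)
  "19706" → 5 new (1, 9, 7, 0, 6)
  "203" → 3 new (2, 0, 3)
  "6740397" → prefix "6" already present; 6 new (7, 4, 0, 3, 9, 7)
  "2740125" → prefix "2" already present; 6 new (7, 4, 0, 1, 2, 5)
Total nodes = 5 + 10 + 5 + 6 + 9 + 4 + 2 + 4 + 5 + 3 + 6 + 6 = 65

65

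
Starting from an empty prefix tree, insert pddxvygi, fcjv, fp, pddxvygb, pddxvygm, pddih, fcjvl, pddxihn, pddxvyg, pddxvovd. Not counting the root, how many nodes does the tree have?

24

Trace insertions, counting only characters that open a new branch:
  "pddxvygi" → 8 new (p, d, d, x, v, y, g, i)
  "fcjv" → 4 new (f, c, j, v)
  "fp" → prefix "f" already present; 1 new (p)
  "pddxvygb" → prefix "pddxvyg" already present; 1 new (b)
  "pddxvygm" → prefix "pddxvyg" already present; 1 new (m)
  "pddih" → prefix "pdd" already present; 2 new (i, h)
  "fcjvl" → prefix "fcjv" already present; 1 new (l)
  "pddxihn" → prefix "pddx" already present; 3 new (i, h, n)
  "pddxvyg" → prefix "pddxvyg" already present; 0 new (none)
  "pddxvovd" → prefix "pddxv" already present; 3 new (o, v, d)
Total nodes = 8 + 4 + 1 + 1 + 1 + 2 + 1 + 3 + 0 + 3 = 24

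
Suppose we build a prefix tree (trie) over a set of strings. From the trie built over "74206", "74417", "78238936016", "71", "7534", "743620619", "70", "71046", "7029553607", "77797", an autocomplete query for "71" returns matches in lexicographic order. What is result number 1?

71

DFS of the "71" subtree visits, in order: "71", "71046"
Position 1: 71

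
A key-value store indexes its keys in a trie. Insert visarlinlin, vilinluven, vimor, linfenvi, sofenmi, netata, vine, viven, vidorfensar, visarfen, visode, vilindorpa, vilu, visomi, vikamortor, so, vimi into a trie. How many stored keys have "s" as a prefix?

Traverse to the node for "s", then collect every word in that subtree.
Words under "s": so, sofenmi
Count: 2

2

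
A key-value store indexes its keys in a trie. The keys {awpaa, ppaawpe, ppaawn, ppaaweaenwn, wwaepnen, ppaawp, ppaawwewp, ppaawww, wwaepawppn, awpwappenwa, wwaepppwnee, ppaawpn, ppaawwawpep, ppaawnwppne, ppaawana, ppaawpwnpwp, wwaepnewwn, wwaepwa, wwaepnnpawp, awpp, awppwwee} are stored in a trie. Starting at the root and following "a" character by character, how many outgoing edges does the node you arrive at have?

Walk "a" from the root, arriving at one node.
Distinct next characters after "a": w.
That node has 1 child edge.

1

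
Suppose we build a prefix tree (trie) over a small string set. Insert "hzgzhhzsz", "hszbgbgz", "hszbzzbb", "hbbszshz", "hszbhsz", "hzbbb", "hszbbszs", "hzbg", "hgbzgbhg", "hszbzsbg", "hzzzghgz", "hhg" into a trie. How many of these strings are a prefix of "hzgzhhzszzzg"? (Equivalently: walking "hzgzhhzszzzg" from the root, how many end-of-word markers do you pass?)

1

Traverse "hzgzhhzszzzg" character by character; count nodes along the way that are marked as word ends.
Prefixes of the query that are stored words: "hzgzhhzsz"
Count: 1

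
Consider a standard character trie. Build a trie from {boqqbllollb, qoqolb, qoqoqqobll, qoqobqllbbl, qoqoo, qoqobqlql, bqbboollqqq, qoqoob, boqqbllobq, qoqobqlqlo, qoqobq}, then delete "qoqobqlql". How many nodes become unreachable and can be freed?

A node on "qoqobqlql"'s path can go only if nothing else ends at it or branches off below it.
Every node on "qoqobqlql" is still needed (e.g. by "qoqobqlqlo"), so nothing is freed.
Nodes removed: 0

0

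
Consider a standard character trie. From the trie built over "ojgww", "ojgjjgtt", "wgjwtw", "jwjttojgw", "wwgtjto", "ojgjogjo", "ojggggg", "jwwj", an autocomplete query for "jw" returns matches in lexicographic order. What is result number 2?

jwwj

Filter for "jw…" and sort: "jwjttojgw", "jwwj"
The 2nd is jwwj.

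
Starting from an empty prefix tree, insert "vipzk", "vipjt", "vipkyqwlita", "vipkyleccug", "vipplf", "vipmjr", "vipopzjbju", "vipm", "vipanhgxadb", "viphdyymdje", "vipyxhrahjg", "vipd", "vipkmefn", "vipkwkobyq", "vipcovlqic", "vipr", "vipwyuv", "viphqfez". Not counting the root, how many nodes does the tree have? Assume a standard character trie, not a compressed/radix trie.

85

For each word, the new-node count is its length minus the longest prefix already in the trie:
  "vipzk" → 5 new (v, i, p, z, k)
  "vipjt" → prefix "vip" already present; 2 new (j, t)
  "vipkyqwlita" → prefix "vip" already present; 8 new (k, y, q, w, l, i, t, a)
  "vipkyleccug" → prefix "vipky" already present; 6 new (l, e, c, c, u, g)
  "vipplf" → prefix "vip" already present; 3 new (p, l, f)
  "vipmjr" → prefix "vip" already present; 3 new (m, j, r)
  "vipopzjbju" → prefix "vip" already present; 7 new (o, p, z, j, b, j, u)
  "vipm" → prefix "vipm" already present; 0 new (none)
  "vipanhgxadb" → prefix "vip" already present; 8 new (a, n, h, g, x, a, d, b)
  "viphdyymdje" → prefix "vip" already present; 8 new (h, d, y, y, m, d, j, e)
  "vipyxhrahjg" → prefix "vip" already present; 8 new (y, x, h, r, a, h, j, g)
  "vipd" → prefix "vip" already present; 1 new (d)
  "vipkmefn" → prefix "vipk" already present; 4 new (m, e, f, n)
  "vipkwkobyq" → prefix "vipk" already present; 6 new (w, k, o, b, y, q)
  "vipcovlqic" → prefix "vip" already present; 7 new (c, o, v, l, q, i, c)
  "vipr" → prefix "vip" already present; 1 new (r)
  "vipwyuv" → prefix "vip" already present; 4 new (w, y, u, v)
  "viphqfez" → prefix "viph" already present; 4 new (q, f, e, z)
Total nodes = 5 + 2 + 8 + 6 + 3 + 3 + 7 + 0 + 8 + 8 + 8 + 1 + 4 + 6 + 7 + 1 + 4 + 4 = 85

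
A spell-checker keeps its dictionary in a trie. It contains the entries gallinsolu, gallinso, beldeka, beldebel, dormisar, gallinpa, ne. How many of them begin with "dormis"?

Walk to "dormis"; the words in its subtree are exactly those with that prefix.
Matches: "dormisar"
Count: 1

1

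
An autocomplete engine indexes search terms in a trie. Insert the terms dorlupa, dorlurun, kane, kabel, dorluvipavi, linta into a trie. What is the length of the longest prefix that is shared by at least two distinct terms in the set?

The deepest shared node is where two words last agree before diverging.
"dorlupa" and "dorlurun" agree on "dorlu" (5 characters) before diverging; nothing deeper is shared.
Longest shared-prefix length: 5

5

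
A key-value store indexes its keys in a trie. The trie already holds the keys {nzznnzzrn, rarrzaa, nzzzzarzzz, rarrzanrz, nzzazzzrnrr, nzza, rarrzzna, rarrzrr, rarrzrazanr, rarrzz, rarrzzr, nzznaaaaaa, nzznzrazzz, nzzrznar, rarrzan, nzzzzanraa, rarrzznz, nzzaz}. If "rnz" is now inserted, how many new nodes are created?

Walking "rnz" from the root, the first 1 characters ("r") follow existing edges; "n" is the first miss.
Each of the 2 remaining characters creates one node.

2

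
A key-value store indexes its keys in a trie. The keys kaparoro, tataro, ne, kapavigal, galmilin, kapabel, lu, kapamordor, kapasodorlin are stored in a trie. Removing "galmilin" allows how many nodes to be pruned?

A node on "galmilin"'s path can go only if nothing else ends at it or branches off below it.
No other word shares any prefix with "galmilin", so all 8 of its nodes go.
Nodes removed: 8

8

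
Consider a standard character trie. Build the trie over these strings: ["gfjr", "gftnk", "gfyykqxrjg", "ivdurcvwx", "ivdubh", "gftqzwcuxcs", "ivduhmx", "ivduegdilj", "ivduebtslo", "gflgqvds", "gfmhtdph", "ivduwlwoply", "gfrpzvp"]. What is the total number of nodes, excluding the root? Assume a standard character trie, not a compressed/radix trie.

72

For each word, the new-node count is its length minus the longest prefix already in the trie:
  "gfjr" → 4 new (g, f, j, r)
  "gftnk" → prefix "gf" already present; 3 new (t, n, k)
  "gfyykqxrjg" → prefix "gf" already present; 8 new (y, y, k, q, x, r, j, g)
  "ivdurcvwx" → 9 new (i, v, d, u, r, c, v, w, x)
  "ivdubh" → prefix "ivdu" already present; 2 new (b, h)
  "gftqzwcuxcs" → prefix "gft" already present; 8 new (q, z, w, c, u, x, c, s)
  "ivduhmx" → prefix "ivdu" already present; 3 new (h, m, x)
  "ivduegdilj" → prefix "ivdu" already present; 6 new (e, g, d, i, l, j)
  "ivduebtslo" → prefix "ivdue" already present; 5 new (b, t, s, l, o)
  "gflgqvds" → prefix "gf" already present; 6 new (l, g, q, v, d, s)
  "gfmhtdph" → prefix "gf" already present; 6 new (m, h, t, d, p, h)
  "ivduwlwoply" → prefix "ivdu" already present; 7 new (w, l, w, o, p, l, y)
  "gfrpzvp" → prefix "gf" already present; 5 new (r, p, z, v, p)
Total nodes = 4 + 3 + 8 + 9 + 2 + 8 + 3 + 6 + 5 + 6 + 6 + 7 + 5 = 72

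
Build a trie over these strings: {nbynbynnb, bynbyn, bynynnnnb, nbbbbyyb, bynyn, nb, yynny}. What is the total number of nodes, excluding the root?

Trie structure (* marks end of a word):
(root)
├─ b
│  └─ y
│     └─ n
│        ├─ b
│        │  └─ y
│        │     └─ n *
│        └─ y
│           └─ n *
│              └─ n
│                 └─ n
│                    └─ n
│                       └─ b *
├─ n
│  └─ b *
│     ├─ b
│     │  └─ b
│     │     └─ b
│     │        └─ y
│     │           └─ y
│     │              └─ b *
│     └─ y
│        └─ n
│           └─ b
│              └─ y
│                 └─ n
│                    └─ n
│                       └─ b *
└─ y
   └─ y
      └─ n
         └─ n
            └─ y *
Counting every labelled node above: 32.

32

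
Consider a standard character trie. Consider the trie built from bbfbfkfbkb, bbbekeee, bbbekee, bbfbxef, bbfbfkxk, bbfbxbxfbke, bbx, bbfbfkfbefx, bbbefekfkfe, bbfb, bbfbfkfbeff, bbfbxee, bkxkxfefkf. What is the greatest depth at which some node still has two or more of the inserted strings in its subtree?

Look for the deepest trie node that still has at least two words in its subtree.
"bbfbfkfbeff" and "bbfbfkfbefx" agree on "bbfbfkfbef" (10 characters) before diverging; nothing deeper is shared.
Longest shared-prefix length: 10

10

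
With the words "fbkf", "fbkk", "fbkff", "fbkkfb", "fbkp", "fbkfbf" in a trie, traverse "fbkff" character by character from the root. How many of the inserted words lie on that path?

Walk "fbkff" from the root; an end-of-word marker is hit whenever a stored word is a prefix of "fbkff".
Prefixes of the query that are stored words: "fbkf", "fbkff"
Count: 2

2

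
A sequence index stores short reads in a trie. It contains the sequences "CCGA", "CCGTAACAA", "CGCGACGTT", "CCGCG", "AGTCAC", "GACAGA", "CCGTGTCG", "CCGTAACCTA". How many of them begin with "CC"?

Walk to "CC"; the words in its subtree are exactly those with that prefix.
Matches: "CCGA", "CCGCG", "CCGTAACAA", "CCGTAACCTA", "CCGTGTCG"
Count: 5

5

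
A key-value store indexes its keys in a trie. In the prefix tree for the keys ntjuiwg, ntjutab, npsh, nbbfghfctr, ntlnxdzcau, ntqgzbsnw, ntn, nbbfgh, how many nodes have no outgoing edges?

A leaf is a node with no children — equivalently, the end of a word that is not a proper prefix of any other stored word.
Those words: "nbbfghfctr", "npsh", "ntjuiwg", "ntjutab", "ntlnxdzcau", "ntn", "ntqgzbsnw"
Leaf count: 7

7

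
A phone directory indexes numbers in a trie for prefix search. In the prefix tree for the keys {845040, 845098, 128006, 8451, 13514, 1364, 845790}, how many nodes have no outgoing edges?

7

A leaf is a node with no children — equivalently, the end of a word that is not a proper prefix of any other stored word.
Those words: "128006", "13514", "1364", "845040", "845098", "8451", "845790"
Leaf count: 7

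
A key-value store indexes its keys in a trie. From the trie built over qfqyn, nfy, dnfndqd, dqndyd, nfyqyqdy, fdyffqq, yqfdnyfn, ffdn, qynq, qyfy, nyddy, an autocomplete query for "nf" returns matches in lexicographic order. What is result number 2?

Filter for "nf…" and sort: "nfy", "nfyqyqdy"
Position 2: nfyqyqdy

nfyqyqdy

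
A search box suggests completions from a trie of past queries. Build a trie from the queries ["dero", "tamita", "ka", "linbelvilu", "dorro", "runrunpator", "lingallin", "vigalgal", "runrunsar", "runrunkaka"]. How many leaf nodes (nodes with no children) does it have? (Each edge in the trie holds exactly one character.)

10

A leaf is a node with no children — equivalently, the end of a word that is not a proper prefix of any other stored word.
Those words: "dero", "dorro", "ka", "linbelvilu", "lingallin", "runrunkaka", "runrunpator", "runrunsar", "tamita", "vigalgal"
Leaf count: 10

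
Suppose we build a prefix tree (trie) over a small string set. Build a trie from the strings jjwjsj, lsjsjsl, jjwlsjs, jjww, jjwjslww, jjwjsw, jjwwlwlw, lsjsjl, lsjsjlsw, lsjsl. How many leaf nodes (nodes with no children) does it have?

A leaf is a node with no children — equivalently, the end of a word that is not a proper prefix of any other stored word.
Those words: "jjwjsj", "jjwjslww", "jjwjsw", "jjwlsjs", "jjwwlwlw", "lsjsjlsw", "lsjsjsl", "lsjsl"
Leaf count: 8

8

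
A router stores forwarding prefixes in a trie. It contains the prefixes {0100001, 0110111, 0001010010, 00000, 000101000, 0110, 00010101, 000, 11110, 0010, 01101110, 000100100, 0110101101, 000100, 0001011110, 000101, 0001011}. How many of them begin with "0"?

Filter for entries beginning with "0":
Words under "0": 000, 00000, 000100, 000100100, 000101, 000101000, 0001010010, 00010101, 0001011, 0001011110, 0010, 0100001, 0110, 0110101101, 0110111, 01101110
Count: 16

16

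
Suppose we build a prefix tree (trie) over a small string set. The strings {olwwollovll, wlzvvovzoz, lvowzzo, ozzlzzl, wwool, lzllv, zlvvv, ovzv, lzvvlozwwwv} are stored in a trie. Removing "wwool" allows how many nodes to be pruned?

Walk "wwool" from the leaf back toward the root, removing each node that no remaining word uses.
The suffix "wool" (4 nodes) is used only by "wwool"; the node for "w" still has the child "l", so pruning stops there.
Nodes removed: 4

4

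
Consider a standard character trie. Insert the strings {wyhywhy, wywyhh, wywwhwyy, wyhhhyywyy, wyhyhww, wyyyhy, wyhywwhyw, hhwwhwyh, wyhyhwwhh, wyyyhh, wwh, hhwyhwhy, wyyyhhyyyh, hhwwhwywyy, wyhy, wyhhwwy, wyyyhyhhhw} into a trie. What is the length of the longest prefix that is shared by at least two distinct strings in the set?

7

The deepest shared node is where two words last agree before diverging.
e.g. "hhwwhwyh" and "hhwwhwywyy" share the prefix "hhwwhwy" of length 7; no pair shares a longer one.
Longest shared-prefix length: 7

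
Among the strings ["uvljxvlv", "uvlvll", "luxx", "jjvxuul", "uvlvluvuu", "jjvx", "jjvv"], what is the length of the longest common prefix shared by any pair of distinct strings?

5

Look for the deepest trie node that still has at least two words in its subtree.
"uvlvll" and "uvlvluvuu" agree on "uvlvl" (5 characters) before diverging; nothing deeper is shared.
Longest shared-prefix length: 5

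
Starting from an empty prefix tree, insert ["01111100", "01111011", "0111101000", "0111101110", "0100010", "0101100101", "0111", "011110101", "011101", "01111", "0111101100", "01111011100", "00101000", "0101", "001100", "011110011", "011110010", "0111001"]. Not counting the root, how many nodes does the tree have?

50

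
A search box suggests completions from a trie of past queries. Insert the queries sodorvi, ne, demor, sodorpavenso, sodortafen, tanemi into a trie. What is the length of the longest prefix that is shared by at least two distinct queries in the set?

Look for the deepest trie node that still has at least two words in its subtree.
"sodorpavenso" and "sodortafen" agree on "sodor" (5 characters) before diverging; nothing deeper is shared.
Longest shared-prefix length: 5

5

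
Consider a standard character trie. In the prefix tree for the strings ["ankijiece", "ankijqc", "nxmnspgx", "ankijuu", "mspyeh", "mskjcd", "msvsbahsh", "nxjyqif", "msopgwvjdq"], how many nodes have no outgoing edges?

A leaf is a node with no children — equivalently, the end of a word that is not a proper prefix of any other stored word.
Those words: "ankijiece", "ankijqc", "ankijuu", "mskjcd", "msopgwvjdq", "mspyeh", "msvsbahsh", "nxjyqif", "nxmnspgx"
Leaf count: 9

9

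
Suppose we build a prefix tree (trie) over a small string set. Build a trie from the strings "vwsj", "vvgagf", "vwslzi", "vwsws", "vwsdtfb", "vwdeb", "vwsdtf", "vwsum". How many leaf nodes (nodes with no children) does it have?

7

Leaves are exactly the stored words that no other stored word extends.
Those words: "vvgagf", "vwdeb", "vwsdtfb", "vwsj", "vwslzi", "vwsum", "vwsws"
Leaf count: 7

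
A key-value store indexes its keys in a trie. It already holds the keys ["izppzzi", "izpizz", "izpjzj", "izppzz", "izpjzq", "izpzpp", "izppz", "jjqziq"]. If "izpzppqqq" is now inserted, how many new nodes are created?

3

The longest prefix of "izpzppqqq" already in the trie is "izpzpp" (length 6).
New nodes needed: |"izpzppqqq"| − 6 = 9 − 6 = 3.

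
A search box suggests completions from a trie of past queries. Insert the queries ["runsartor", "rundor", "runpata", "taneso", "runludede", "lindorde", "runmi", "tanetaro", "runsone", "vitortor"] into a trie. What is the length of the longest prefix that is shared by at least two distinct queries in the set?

Look for the deepest trie node that still has at least two words in its subtree.
"runsartor" and "runsone" agree on "runs" (4 characters) before diverging; nothing deeper is shared.
Longest shared-prefix length: 4

4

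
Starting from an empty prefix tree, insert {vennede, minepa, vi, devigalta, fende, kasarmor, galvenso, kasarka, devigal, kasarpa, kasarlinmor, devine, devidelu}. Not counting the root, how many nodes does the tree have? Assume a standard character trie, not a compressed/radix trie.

60

Insert word by word; a character creates a node only if that edge doesn't already exist:
  "vennede" → 7 new (v, e, n, n, e, d, e)
  "minepa" → 6 new (m, i, n, e, p, a)
  "vi" → prefix "v" already present; 1 new (i)
  "devigalta" → 9 new (d, e, v, i, g, a, l, t, a)
  "fende" → 5 new (f, e, n, d, e)
  "kasarmor" → 8 new (k, a, s, a, r, m, o, r)
  "galvenso" → 8 new (g, a, l, v, e, n, s, o)
  "kasarka" → prefix "kasar" already present; 2 new (k, a)
  "devigal" → prefix "devigal" already present; 0 new (none)
  "kasarpa" → prefix "kasar" already present; 2 new (p, a)
  "kasarlinmor" → prefix "kasar" already present; 6 new (l, i, n, m, o, r)
  "devine" → prefix "devi" already present; 2 new (n, e)
  "devidelu" → prefix "devi" already present; 4 new (d, e, l, u)
Total nodes = 7 + 6 + 1 + 9 + 5 + 8 + 8 + 2 + 0 + 2 + 6 + 2 + 4 = 60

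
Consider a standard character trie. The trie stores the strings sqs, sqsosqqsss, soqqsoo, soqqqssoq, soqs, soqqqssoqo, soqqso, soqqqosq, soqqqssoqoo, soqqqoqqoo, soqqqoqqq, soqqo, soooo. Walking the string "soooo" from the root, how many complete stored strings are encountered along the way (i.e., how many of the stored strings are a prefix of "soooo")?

Walk "soooo" from the root; an end-of-word marker is hit whenever a stored word is a prefix of "soooo".
Prefixes of the query that are stored words: "soooo"
Count: 1

1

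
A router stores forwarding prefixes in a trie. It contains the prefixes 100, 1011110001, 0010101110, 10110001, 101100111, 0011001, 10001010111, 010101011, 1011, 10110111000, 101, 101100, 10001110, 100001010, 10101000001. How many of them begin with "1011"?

6

Filter for entries beginning with "1011":
Matches: "1011", "101100", "10110001", "101100111", "10110111000", "1011110001"
Count: 6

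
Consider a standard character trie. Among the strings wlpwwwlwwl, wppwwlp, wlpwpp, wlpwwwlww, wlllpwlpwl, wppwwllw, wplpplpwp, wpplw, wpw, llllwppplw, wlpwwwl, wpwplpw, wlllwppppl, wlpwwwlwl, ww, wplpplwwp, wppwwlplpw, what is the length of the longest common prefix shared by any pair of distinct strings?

9

Look for the deepest trie node that still has at least two words in its subtree.
"wlpwwwlww" and "wlpwwwlwwl" agree on "wlpwwwlww" (9 characters) before diverging; nothing deeper is shared.
Longest shared-prefix length: 9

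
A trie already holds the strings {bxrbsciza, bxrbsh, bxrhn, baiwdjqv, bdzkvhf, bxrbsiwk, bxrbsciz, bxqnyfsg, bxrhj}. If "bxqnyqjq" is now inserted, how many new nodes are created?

The longest prefix of "bxqnyqjq" already in the trie is "bxqny" (length 5).
Each of the 3 remaining characters creates one node.

3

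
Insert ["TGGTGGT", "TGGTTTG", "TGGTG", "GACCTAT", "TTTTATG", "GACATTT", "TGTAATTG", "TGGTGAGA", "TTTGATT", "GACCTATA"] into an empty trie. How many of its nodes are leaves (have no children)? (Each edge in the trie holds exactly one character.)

8

A leaf is a node with no children — equivalently, the end of a word that is not a proper prefix of any other stored word.
Those words: "GACATTT", "GACCTATA", "TGGTGAGA", "TGGTGGT", "TGGTTTG", "TGTAATTG", "TTTGATT", "TTTTATG"
Leaf count: 8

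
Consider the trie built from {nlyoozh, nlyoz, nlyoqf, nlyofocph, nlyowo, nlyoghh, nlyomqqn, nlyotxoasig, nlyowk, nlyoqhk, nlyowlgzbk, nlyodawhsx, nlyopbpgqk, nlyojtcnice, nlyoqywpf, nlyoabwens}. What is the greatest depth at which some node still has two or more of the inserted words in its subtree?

Equivalently: take the maximum, over all pairs, of their longest common prefix length.
e.g. "nlyoqf" and "nlyoqhk" share the prefix "nlyoq" of length 5; no pair shares a longer one.
Longest shared-prefix length: 5

5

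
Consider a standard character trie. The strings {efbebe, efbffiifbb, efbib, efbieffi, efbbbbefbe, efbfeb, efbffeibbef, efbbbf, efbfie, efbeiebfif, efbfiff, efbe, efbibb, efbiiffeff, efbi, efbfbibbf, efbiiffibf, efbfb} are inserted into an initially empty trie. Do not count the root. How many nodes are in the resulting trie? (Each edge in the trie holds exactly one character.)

60

Count nodes per top-level branch (shared prefixes stored once):
  'e'-branch (efbbbbefbe, efbbbf, efbe, efbebe, efbeiebfif, efbfb, efbfbibbf, efbfeb, efbffeibbef, efbffiifbb, efbfie, efbfiff, efbi, efbib, efbibb, efbieffi, efbiiffeff, efbiiffibf): 60 nodes
Sum: 60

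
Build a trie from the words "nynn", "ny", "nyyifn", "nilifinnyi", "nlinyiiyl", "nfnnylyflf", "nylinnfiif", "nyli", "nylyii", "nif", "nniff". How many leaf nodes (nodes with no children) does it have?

Leaves are exactly the stored words that no other stored word extends.
Those words: "nfnnylyflf", "nif", "nilifinnyi", "nlinyiiyl", "nniff", "nylinnfiif", "nylyii", "nynn", "nyyifn"
Leaf count: 9

9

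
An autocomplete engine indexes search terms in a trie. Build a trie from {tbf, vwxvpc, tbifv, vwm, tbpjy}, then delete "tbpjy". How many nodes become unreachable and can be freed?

3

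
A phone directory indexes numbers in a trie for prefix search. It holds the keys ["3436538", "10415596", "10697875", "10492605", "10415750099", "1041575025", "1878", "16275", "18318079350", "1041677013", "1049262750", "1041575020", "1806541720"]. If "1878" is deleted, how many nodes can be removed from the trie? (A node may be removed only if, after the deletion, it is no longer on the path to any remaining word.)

A node on "1878"'s path can go only if nothing else ends at it or branches off below it.
The suffix "78" (2 nodes) is used only by "1878"; the node for "18" still has the child "3", so pruning stops there.
Nodes removed: 2

2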